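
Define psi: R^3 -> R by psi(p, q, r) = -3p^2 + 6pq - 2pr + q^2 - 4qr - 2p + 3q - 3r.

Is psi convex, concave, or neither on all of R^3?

neither

psi is quadratic, so its Hessian is the constant matrix H = [[-6, 6, -2], [6, 2, -4], [-2, -4, 0]].
Leading principal minors: -6, -48, 184.
Neither pattern holds ⇒ H is indefinite ⇒ neither convex nor concave.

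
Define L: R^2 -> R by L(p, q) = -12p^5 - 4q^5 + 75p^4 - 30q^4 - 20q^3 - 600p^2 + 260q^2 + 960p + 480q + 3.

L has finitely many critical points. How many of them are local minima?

L separates as a function of p plus a function of q, so ∇L=0 decouples.
∂L/∂p = -60(p - 4)(p - 2)(p - 1)(p + 2) = 0 at p ∈ {-2, 1, 2, 4}; ∂L/∂q = -20(q - 2)(q + 1)(q + 3)(q + 4) = 0 at q ∈ {-4, -3, -1, 2}.
The Hessian is diagonal: diag(L_pp, L_qq). Second derivatives: L_pp(-2)=4320, L_pp(1)=-540, L_pp(2)=480, L_pp(4)=-2160; L_qq(-4)=360, L_qq(-3)=-200, L_qq(-1)=360, L_qq(2)=-1800.
Local minima occur where both diagonal entries positive: (-2, -4), (-2, -1), (2, -4), (2, -1). Count: 4.

4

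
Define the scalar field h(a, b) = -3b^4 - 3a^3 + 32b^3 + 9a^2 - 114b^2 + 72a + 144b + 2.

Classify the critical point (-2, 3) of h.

local minimum

The mixed partial ∂²h/∂a∂b is 0, so the Hessian at any point is diag(h_aa, h_bb) = diag(18(-a + 1), 12(-3b^2 + 16b - 19)).
At (-2, 3): H = diag(54, 24).
Both eigenvalues are positive, so H is positive definite: a local minimum.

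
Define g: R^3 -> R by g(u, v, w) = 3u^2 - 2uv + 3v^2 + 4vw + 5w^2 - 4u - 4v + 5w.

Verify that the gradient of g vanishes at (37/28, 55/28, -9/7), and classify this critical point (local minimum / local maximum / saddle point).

∇g = (6u - 2v - 4, -2u + 6v + 4w - 4, 4v + 10w + 5); substituting (37/28, 55/28, -9/7) gives ∇g = (0, 0, 0), so (37/28, 55/28, -9/7) is indeed a critical point.
The Hessian is constant: H = [[6, -2, 0], [-2, 6, 4], [0, 4, 10]].
Leading principal minors: Δ₁ = 6, Δ₂ = 32, Δ₃ = 224.
All leading minors are positive, so H is positive definite: a local minimum.

local minimum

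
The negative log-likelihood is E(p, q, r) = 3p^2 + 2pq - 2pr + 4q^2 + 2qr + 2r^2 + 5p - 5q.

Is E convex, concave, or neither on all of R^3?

convex

E is quadratic, so its Hessian is the constant matrix H = [[6, 2, -2], [2, 8, 2], [-2, 2, 4]].
Leading principal minors: 6, 44, 104.
All positive ⇒ H ≻ 0 ⇒ convex.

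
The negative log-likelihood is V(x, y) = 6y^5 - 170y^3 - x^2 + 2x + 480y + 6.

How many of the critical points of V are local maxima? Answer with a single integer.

V separates as a function of x plus a function of y, so ∇V=0 decouples.
∂V/∂x = -2(x - 1) = 0 at x ∈ {1}; ∂V/∂y = 30(y - 4)(y - 1)(y + 1)(y + 4) = 0 at y ∈ {-4, -1, 1, 4}.
The Hessian is diagonal: diag(V_xx, V_yy). Second derivatives: V_xx(1)=-2; V_yy(-4)=-3600, V_yy(-1)=900, V_yy(1)=-900, V_yy(4)=3600.
Local maxima occur where both diagonal entries negative: (1, -4), (1, 1). Count: 2.

2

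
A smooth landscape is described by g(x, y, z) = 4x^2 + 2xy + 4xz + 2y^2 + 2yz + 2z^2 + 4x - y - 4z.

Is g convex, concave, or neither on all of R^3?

convex

g is quadratic, so its Hessian is the constant matrix H = [[8, 2, 4], [2, 4, 2], [4, 2, 4]].
Leading principal minors: 8, 28, 48.
All positive ⇒ H ≻ 0 ⇒ convex.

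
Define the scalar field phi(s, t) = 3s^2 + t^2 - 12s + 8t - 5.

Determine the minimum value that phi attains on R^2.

phi(s,t) separates as P(s) + Q(t) − 5, so its minimum is min P + min Q − 5.
P'(s) = 6s - 12 vanishes at s ∈ {2}; Q'(t) = 2(t + 4) vanishes at t ∈ {-4}.
Local minima of P (where P''>0): P(2)=-12. Local minima of Q: Q(-4)=-16.
So the global minimum of phi is P(2) + Q(-4) − 5 = -12 − 16 − 5 = -33, attained at (2, -4).

-33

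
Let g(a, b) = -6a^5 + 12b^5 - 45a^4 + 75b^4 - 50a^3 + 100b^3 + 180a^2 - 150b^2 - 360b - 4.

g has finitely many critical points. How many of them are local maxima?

4

g separates as a function of a plus a function of b, so ∇g=0 decouples.
∂g/∂a = -30a(a - 1)(a + 3)(a + 4) = 0 at a ∈ {-4, -3, 0, 1}; ∂g/∂b = 60(b - 1)(b + 1)(b + 2)(b + 3) = 0 at b ∈ {-3, -2, -1, 1}.
The Hessian is diagonal: diag(g_aa, g_bb). Second derivatives: g_aa(-4)=600, g_aa(-3)=-360, g_aa(0)=360, g_aa(1)=-600; g_bb(-3)=-480, g_bb(-2)=180, g_bb(-1)=-240, g_bb(1)=1440.
Local maxima occur where both diagonal entries negative: (-3, -3), (-3, -1), (1, -3), (1, -1). Count: 4.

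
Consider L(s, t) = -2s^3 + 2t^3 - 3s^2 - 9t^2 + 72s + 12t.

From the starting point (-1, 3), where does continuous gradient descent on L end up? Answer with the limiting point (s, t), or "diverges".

(-4, 2)

L is separable, so gradient descent decouples: s follows -∂L/∂s, t follows -∂L/∂t.
∂L/∂s = -6(s - 3)(s + 4); at s=-1 this is 72, so s decreases.
∂L/∂t = 6(t - 2)(t - 1); at t=3 this is 12, so t decreases.
s converges to its nearest critical value -4 (a local min of the s-part); t converges to 2. The iterate converges to (-4, 2).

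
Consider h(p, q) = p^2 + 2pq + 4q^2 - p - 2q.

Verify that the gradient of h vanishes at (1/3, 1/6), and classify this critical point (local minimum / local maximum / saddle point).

local minimum

∇h = (2p + 2q - 1, 2p + 8q - 2); substituting (1/3, 1/6) gives ∇h = (0, 0), so (1/3, 1/6) is indeed a critical point.
The Hessian of h is constant: H = [[2, 2], [2, 8]].
det(H) = 2·8 − 2² = 12.
det(H) > 0 and tr(H) = 10 > 0, so H is positive definite and the point is a local minimum.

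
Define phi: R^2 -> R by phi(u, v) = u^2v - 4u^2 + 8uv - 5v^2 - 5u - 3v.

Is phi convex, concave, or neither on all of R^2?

neither

The term u^2v is cubic, so the Hessian is not constant.
∂²phi/∂u² = 2v - 8, which takes both signs as v varies (negative for sufficiently negative v). A diagonal entry of the Hessian changing sign means the Hessian is neither positive- nor negative-semidefinite on all of R^2.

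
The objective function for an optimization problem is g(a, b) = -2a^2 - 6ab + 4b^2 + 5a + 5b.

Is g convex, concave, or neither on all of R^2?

neither

g is quadratic, so its Hessian is the constant matrix H = [[-4, -6], [-6, 8]].
det(H) = -68, tr(H) = 4.
det(H) < 0, so H is indefinite: neither convex nor concave.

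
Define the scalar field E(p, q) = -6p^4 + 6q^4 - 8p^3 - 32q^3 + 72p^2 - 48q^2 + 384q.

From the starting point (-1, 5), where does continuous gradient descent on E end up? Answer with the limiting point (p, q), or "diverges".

(0, 4)

E is separable, so gradient descent decouples: p follows -∂E/∂p, q follows -∂E/∂q.
∂E/∂p = -24p(p - 2)(p + 3); at p=-1 this is -144, so p increases.
∂E/∂q = 24(q - 4)(q - 2)(q + 2); at q=5 this is 504, so q decreases.
p converges to its nearest critical value 0 (a local min of the p-part); q converges to 4. The iterate converges to (0, 4).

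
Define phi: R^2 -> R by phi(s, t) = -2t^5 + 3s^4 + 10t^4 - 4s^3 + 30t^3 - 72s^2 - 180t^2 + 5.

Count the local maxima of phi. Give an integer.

phi separates as a function of s plus a function of t, so ∇phi=0 decouples.
∂phi/∂s = 12s(s - 4)(s + 3) = 0 at s ∈ {-3, 0, 4}; ∂phi/∂t = -10t(t - 4)(t - 3)(t + 3) = 0 at t ∈ {-3, 0, 3, 4}.
The Hessian is diagonal: diag(phi_ss, phi_tt). Second derivatives: phi_ss(-3)=252, phi_ss(0)=-144, phi_ss(4)=336; phi_tt(-3)=1260, phi_tt(0)=-360, phi_tt(3)=180, phi_tt(4)=-280.
Local maxima occur where both diagonal entries negative: (0, 0), (0, 4). Count: 2.

2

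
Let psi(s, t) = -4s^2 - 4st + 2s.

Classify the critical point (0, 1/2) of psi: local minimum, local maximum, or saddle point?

saddle point

The Hessian of psi is constant: H = [[-8, -4], [-4, 0]].
det(H) = (-8)·0 − (-4)² = -16.
Since det(H) < 0, H is indefinite and the critical point is a saddle point.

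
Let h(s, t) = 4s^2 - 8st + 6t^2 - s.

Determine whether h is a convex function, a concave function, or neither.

convex

h is quadratic, so its Hessian is the constant matrix H = [[8, -8], [-8, 12]].
det(H) = 32, tr(H) = 20.
det(H) > 0 and tr(H) > 0, so H is positive definite everywhere: convex.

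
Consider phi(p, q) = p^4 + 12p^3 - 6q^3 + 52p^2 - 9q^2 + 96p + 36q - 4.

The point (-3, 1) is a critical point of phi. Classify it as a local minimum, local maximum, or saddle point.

The mixed partial ∂²phi/∂p∂q is 0, so the Hessian at any point is diag(phi_pp, phi_qq) = diag(4(3p^2 + 18p + 26), -18(2q + 1)).
At (-3, 1): H = diag(-4, -54).
Both eigenvalues are negative, so H is negative definite: a local maximum.

local maximum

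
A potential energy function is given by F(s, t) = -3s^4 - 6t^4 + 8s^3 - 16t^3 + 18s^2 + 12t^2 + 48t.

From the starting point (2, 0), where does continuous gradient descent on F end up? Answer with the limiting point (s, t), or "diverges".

F is separable, so gradient descent decouples: s follows -∂F/∂s, t follows -∂F/∂t.
∂F/∂s = -12s(s - 3)(s + 1); at s=2 this is 72, so s decreases.
∂F/∂t = -24(t - 1)(t + 1)(t + 2); at t=0 this is 48, so t decreases.
s converges to its nearest critical value 0 (a local min of the s-part); t converges to -1. The iterate converges to (0, -1).

(0, -1)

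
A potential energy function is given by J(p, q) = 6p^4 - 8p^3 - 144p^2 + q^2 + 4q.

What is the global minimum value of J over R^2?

J(p,q) separates as A(p) + B(q), so its minimum is min A + min B.
A'(p) = 24p(p - 4)(p + 3) vanishes at p ∈ {-3, 0, 4}; B'(q) = 2q + 4 vanishes at q ∈ {-2}.
Local minima of A (where A''>0): A(-3)=-594, A(4)=-1280. Local minima of B: B(-2)=-4.
So the global minimum of J is A(4) + B(-2) = -1280 − 4 = -1284, attained at (4, -2).

-1284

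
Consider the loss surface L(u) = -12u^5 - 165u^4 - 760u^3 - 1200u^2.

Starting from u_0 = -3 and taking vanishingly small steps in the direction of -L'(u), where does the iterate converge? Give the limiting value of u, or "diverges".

-2

L'(u) = -60u(u + 2)(u + 4)(u + 5), so L'(-3) = -360.
Gradient descent moves in the -L' direction, i.e. u is increasing.
The nearest critical point in that direction is u = -2, where L'' = 720 > 0 (a local minimum). The iterate converges there.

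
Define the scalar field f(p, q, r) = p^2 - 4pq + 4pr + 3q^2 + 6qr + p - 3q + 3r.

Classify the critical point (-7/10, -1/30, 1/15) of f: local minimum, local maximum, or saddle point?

The Hessian is constant: H = [[2, -4, 4], [-4, 6, 6], [4, 6, 0]].
Leading principal minors: Δ₁ = 2, Δ₂ = -4, Δ₃ = -360.
The minors fit neither the all-positive nor the alternating-sign pattern, so H is indefinite: a saddle point.

saddle point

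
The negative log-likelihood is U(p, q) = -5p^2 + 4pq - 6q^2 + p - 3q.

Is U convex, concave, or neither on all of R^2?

U is quadratic, so its Hessian is the constant matrix H = [[-10, 4], [4, -12]].
det(H) = 104, tr(H) = -22.
det(H) > 0 and tr(H) < 0, so H is negative definite everywhere: concave.

concave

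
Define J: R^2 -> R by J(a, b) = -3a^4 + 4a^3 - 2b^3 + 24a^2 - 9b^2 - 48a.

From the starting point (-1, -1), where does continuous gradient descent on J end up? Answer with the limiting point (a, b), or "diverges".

(1, -3)

J is separable, so gradient descent decouples: a follows -∂J/∂a, b follows -∂J/∂b.
∂J/∂a = -12(a - 2)(a - 1)(a + 2); at a=-1 this is -72, so a increases.
∂J/∂b = -6b(b + 3); at b=-1 this is 12, so b decreases.
a converges to its nearest critical value 1 (a local min of the a-part); b converges to -3. The iterate converges to (1, -3).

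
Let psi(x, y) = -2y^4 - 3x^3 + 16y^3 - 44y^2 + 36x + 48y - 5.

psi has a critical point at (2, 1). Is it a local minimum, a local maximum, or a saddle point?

local maximum

The mixed partial ∂²psi/∂x∂y is 0, so the Hessian at any point is diag(psi_xx, psi_yy) = diag(-18x, 8(-3y^2 + 12y - 11)).
At (2, 1): H = diag(-36, -16).
Both eigenvalues are negative, so H is negative definite: a local maximum.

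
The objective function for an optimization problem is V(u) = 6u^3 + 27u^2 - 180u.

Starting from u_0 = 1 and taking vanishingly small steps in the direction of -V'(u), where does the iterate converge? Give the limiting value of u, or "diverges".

V'(u) = 18(u - 2)(u + 5), so V'(1) = -108.
Gradient descent moves in the -V' direction, i.e. u is increasing.
The nearest critical point in that direction is u = 2, where V'' = 126 > 0 (a local minimum). The iterate converges there.

2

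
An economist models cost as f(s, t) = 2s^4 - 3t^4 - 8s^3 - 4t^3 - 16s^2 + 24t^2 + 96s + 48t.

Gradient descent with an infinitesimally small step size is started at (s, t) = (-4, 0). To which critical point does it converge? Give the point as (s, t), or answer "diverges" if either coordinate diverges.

f is separable, so gradient descent decouples: s follows -∂f/∂s, t follows -∂f/∂t.
∂f/∂s = 8(s - 3)(s - 2)(s + 2); at s=-4 this is -672, so s increases.
∂f/∂t = -12(t - 2)(t + 1)(t + 2); at t=0 this is 48, so t decreases.
s converges to its nearest critical value -2 (a local min of the s-part); t converges to -1. The iterate converges to (-2, -1).

(-2, -1)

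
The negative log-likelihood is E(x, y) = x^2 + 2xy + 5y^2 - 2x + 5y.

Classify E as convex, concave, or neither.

E is quadratic, so its Hessian is the constant matrix H = [[2, 2], [2, 10]].
det(H) = 16, tr(H) = 12.
det(H) > 0 and tr(H) > 0, so H is positive definite everywhere: convex.

convex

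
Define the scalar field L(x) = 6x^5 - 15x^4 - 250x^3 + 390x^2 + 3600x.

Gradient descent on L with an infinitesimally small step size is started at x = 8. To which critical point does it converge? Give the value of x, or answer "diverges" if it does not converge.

L'(x) = 30(x - 5)(x - 3)(x + 2)(x + 4), so L'(8) = 54000.
Gradient descent moves in the -L' direction, i.e. x is decreasing.
The nearest critical point in that direction is x = 5, where L'' = 3780 > 0 (a local minimum). The iterate converges there.

5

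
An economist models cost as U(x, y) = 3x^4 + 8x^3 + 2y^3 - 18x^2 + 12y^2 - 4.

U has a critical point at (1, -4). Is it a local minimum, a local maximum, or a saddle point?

saddle point

The mixed partial ∂²U/∂x∂y is 0, so the Hessian at any point is diag(U_xx, U_yy) = diag(12(3x^2 + 4x - 3), 12(y + 2)).
At (1, -4): H = diag(48, -24).
The eigenvalues have opposite signs, so H is indefinite: a saddle point.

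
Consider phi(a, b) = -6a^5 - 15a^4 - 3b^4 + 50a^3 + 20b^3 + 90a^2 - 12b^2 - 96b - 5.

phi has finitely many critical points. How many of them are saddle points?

6

phi separates as a function of a plus a function of b, so ∇phi=0 decouples.
∂phi/∂a = -30a(a - 2)(a + 1)(a + 3) = 0 at a ∈ {-3, -1, 0, 2}; ∂phi/∂b = -12(b - 4)(b - 2)(b + 1) = 0 at b ∈ {-1, 2, 4}.
The Hessian is diagonal: diag(phi_aa, phi_bb). Second derivatives: phi_aa(-3)=900, phi_aa(-1)=-180, phi_aa(0)=180, phi_aa(2)=-900; phi_bb(-1)=-180, phi_bb(2)=72, phi_bb(4)=-120.
Saddle points occur where the two diagonal entries have opposite signs: (-3, -1), (-3, 4), (-1, 2), (0, -1), (0, 4), (2, 2). Count: 6.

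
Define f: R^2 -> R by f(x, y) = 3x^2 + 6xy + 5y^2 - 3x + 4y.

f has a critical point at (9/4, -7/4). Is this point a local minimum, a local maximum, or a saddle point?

local minimum

The Hessian of f is constant: H = [[6, 6], [6, 10]].
det(H) = 6·10 − 6² = 24.
det(H) > 0 and tr(H) = 16 > 0, so H is positive definite and the point is a local minimum.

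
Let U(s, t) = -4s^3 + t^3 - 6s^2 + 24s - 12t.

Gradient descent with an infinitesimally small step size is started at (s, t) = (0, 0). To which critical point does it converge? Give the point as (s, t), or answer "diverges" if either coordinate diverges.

(-2, 2)

U is separable, so gradient descent decouples: s follows -∂U/∂s, t follows -∂U/∂t.
∂U/∂s = -12(s - 1)(s + 2); at s=0 this is 24, so s decreases.
∂U/∂t = 3(t - 2)(t + 2); at t=0 this is -12, so t increases.
s converges to its nearest critical value -2 (a local min of the s-part); t converges to 2. The iterate converges to (-2, 2).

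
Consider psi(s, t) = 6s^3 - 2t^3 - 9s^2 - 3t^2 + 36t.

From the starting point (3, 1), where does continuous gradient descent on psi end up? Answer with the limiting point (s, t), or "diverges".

psi is separable, so gradient descent decouples: s follows -∂psi/∂s, t follows -∂psi/∂t.
∂psi/∂s = 18s(s - 1); at s=3 this is 108, so s decreases.
∂psi/∂t = -6(t - 2)(t + 3); at t=1 this is 24, so t decreases.
s converges to its nearest critical value 1 (a local min of the s-part); t converges to -3. The iterate converges to (1, -3).

(1, -3)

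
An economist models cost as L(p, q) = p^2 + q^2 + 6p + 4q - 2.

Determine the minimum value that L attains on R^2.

-15

L(p,q) separates as A(p) + B(q) − 2, so its minimum is min A + min B − 2.
A'(p) = 2p + 6 vanishes at p ∈ {-3}; B'(q) = 2q + 4 vanishes at q ∈ {-2}.
Local minima of A (where A''>0): A(-3)=-9. Local minima of B: B(-2)=-4.
So the global minimum of L is A(-3) + B(-2) − 2 = -9 − 4 − 2 = -15, attained at (-3, -2).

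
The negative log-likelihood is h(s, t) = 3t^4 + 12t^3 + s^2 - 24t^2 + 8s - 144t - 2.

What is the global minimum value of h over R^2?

h(s,t) separates as P(s) + Q(t) − 2, so its minimum is min P + min Q − 2.
P'(s) = 2s + 8 vanishes at s ∈ {-4}; Q'(t) = 12(t - 2)(t + 2)(t + 3) vanishes at t ∈ {-3, -2, 2}.
Local minima of P (where P''>0): P(-4)=-16. Local minima of Q: Q(-3)=135, Q(2)=-240.
So the global minimum of h is P(-4) + Q(2) − 2 = -16 − 240 − 2 = -258, attained at (-4, 2).

-258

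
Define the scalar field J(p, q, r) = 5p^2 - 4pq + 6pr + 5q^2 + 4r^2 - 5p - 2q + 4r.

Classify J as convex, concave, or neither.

convex

J is quadratic, so its Hessian is the constant matrix H = [[10, -4, 6], [-4, 10, 0], [6, 0, 8]].
Leading principal minors: 10, 84, 312.
All positive ⇒ H ≻ 0 ⇒ convex.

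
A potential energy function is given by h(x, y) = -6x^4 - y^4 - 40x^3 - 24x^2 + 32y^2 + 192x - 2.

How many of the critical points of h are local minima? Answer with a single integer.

1

h separates as a function of x plus a function of y, so ∇h=0 decouples.
∂h/∂x = -24(x - 1)(x + 2)(x + 4) = 0 at x ∈ {-4, -2, 1}; ∂h/∂y = -4y(y - 4)(y + 4) = 0 at y ∈ {-4, 0, 4}.
The Hessian is diagonal: diag(h_xx, h_yy). Second derivatives: h_xx(-4)=-240, h_xx(-2)=144, h_xx(1)=-360; h_yy(-4)=-128, h_yy(0)=64, h_yy(4)=-128.
Local minima occur where both diagonal entries positive: (-2, 0). Count: 1.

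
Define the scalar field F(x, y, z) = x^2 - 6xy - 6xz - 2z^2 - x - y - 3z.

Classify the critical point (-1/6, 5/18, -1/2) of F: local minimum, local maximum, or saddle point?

saddle point

The Hessian is constant: H = [[2, -6, -6], [-6, 0, 0], [-6, 0, -4]].
Leading principal minors: Δ₁ = 2, Δ₂ = -36, Δ₃ = 144.
The minors fit neither the all-positive nor the alternating-sign pattern, so H is indefinite: a saddle point.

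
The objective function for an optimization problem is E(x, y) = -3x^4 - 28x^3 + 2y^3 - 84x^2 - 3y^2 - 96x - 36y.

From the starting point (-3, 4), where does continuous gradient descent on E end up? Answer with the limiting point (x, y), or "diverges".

E is separable, so gradient descent decouples: x follows -∂E/∂x, y follows -∂E/∂y.
∂E/∂x = -12(x + 1)(x + 2)(x + 4); at x=-3 this is -24, so x increases.
∂E/∂y = 6(y - 3)(y + 2); at y=4 this is 36, so y decreases.
x converges to its nearest critical value -2 (a local min of the x-part); y converges to 3. The iterate converges to (-2, 3).

(-2, 3)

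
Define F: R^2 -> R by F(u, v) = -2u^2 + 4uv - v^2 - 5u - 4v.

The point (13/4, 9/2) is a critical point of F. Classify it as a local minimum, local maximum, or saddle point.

The Hessian of F is constant: H = [[-4, 4], [4, -2]].
det(H) = (-4)·(-2) − 4² = -8.
Since det(H) < 0, H is indefinite and the critical point is a saddle point.

saddle point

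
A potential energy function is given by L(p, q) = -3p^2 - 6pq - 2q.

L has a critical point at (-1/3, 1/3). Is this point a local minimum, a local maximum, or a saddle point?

saddle point

The Hessian of L is constant: H = [[-6, -6], [-6, 0]].
det(H) = (-6)·0 − (-6)² = -36.
Since det(H) < 0, H is indefinite and the critical point is a saddle point.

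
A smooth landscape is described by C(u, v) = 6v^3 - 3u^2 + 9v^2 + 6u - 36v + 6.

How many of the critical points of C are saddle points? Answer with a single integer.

1

C separates as a function of u plus a function of v, so ∇C=0 decouples.
∂C/∂u = -6(u - 1) = 0 at u ∈ {1}; ∂C/∂v = 18(v - 1)(v + 2) = 0 at v ∈ {-2, 1}.
The Hessian is diagonal: diag(C_uu, C_vv). Second derivatives: C_uu(1)=-6; C_vv(-2)=-54, C_vv(1)=54.
Saddle points occur where the two diagonal entries have opposite signs: (1, 1). Count: 1.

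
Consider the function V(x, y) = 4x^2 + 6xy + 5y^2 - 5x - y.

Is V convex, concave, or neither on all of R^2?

V is quadratic, so its Hessian is the constant matrix H = [[8, 6], [6, 10]].
det(H) = 44, tr(H) = 18.
det(H) > 0 and tr(H) > 0, so H is positive definite everywhere: convex.

convex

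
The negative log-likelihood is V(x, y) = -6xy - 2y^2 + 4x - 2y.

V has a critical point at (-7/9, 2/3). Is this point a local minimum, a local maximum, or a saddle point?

saddle point

The Hessian of V is constant: H = [[0, -6], [-6, -4]].
det(H) = 0·(-4) − (-6)² = -36.
Since det(H) < 0, H is indefinite and the critical point is a saddle point.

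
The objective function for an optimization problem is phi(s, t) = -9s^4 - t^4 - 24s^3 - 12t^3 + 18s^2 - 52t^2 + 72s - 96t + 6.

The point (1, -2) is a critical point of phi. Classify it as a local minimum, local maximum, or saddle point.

local maximum

The mixed partial ∂²phi/∂s∂t is 0, so the Hessian at any point is diag(phi_ss, phi_tt) = diag(36(-3s^2 - 4s + 1), -4(3t^2 + 18t + 26)).
At (1, -2): H = diag(-216, -8).
Both eigenvalues are negative, so H is negative definite: a local maximum.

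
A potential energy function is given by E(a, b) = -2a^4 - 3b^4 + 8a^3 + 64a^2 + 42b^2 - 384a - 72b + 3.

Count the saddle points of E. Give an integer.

E separates as a function of a plus a function of b, so ∇E=0 decouples.
∂E/∂a = -8(a - 4)(a - 3)(a + 4) = 0 at a ∈ {-4, 3, 4}; ∂E/∂b = -12(b - 2)(b - 1)(b + 3) = 0 at b ∈ {-3, 1, 2}.
The Hessian is diagonal: diag(E_aa, E_bb). Second derivatives: E_aa(-4)=-448, E_aa(3)=56, E_aa(4)=-64; E_bb(-3)=-240, E_bb(1)=48, E_bb(2)=-60.
Saddle points occur where the two diagonal entries have opposite signs: (-4, 1), (3, -3), (3, 2), (4, 1). Count: 4.

4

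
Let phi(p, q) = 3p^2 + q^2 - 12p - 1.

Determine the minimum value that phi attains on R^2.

-13

phi(p,q) separates as A(p) + B(q) − 1, so its minimum is min A + min B − 1.
A'(p) = 6p - 12 vanishes at p ∈ {2}; B'(q) = 2q vanishes at q ∈ {0}.
Local minima of A (where A''>0): A(2)=-12. Local minima of B: B(0)=0.
So the global minimum of phi is A(2) + B(0) − 1 = -12 + 0 − 1 = -13, attained at (2, 0).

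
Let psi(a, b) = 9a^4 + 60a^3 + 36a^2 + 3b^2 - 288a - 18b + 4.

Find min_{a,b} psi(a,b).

psi(a,b) separates as P(a) + Q(b) + 4, so its minimum is min P + min Q + 4.
P'(a) = 36(a - 1)(a + 2)(a + 4) vanishes at a ∈ {-4, -2, 1}; Q'(b) = 6b - 18 vanishes at b ∈ {3}.
Local minima of P (where P''>0): P(-4)=192, P(1)=-183. Local minima of Q: Q(3)=-27.
So the global minimum of psi is P(1) + Q(3) + 4 = -183 − 27 + 4 = -206, attained at (1, 3).

-206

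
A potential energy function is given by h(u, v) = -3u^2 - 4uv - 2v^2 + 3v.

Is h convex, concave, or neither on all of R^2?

concave

h is quadratic, so its Hessian is the constant matrix H = [[-6, -4], [-4, -4]].
det(H) = 8, tr(H) = -10.
det(H) > 0 and tr(H) < 0, so H is negative definite everywhere: concave.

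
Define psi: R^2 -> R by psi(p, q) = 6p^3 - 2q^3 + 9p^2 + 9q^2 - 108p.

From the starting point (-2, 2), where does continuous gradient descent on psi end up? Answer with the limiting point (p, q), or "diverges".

psi is separable, so gradient descent decouples: p follows -∂psi/∂p, q follows -∂psi/∂q.
∂psi/∂p = 18(p - 2)(p + 3); at p=-2 this is -72, so p increases.
∂psi/∂q = -6q(q - 3); at q=2 this is 12, so q decreases.
p converges to its nearest critical value 2 (a local min of the p-part); q converges to 0. The iterate converges to (2, 0).

(2, 0)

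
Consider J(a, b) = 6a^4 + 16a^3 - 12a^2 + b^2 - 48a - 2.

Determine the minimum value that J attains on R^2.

J(a,b) separates as P(a) + Q(b) − 2, so its minimum is min P + min Q − 2.
P'(a) = 24(a - 1)(a + 1)(a + 2) vanishes at a ∈ {-2, -1, 1}; Q'(b) = 2b vanishes at b ∈ {0}.
Local minima of P (where P''>0): P(-2)=16, P(1)=-38. Local minima of Q: Q(0)=0.
So the global minimum of J is P(1) + Q(0) − 2 = -38 + 0 − 2 = -40, attained at (1, 0).

-40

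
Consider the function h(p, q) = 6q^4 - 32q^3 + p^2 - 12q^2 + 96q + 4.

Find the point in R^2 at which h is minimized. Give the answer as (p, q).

h(p,q) separates as A(p) + B(q) + 4, so its minimum is min A + min B + 4.
A'(p) = 2p vanishes at p ∈ {0}; B'(q) = 24(q - 4)(q - 1)(q + 1) vanishes at q ∈ {-1, 1, 4}.
Local minima of A (where A''>0): A(0)=0. Local minima of B: B(-1)=-70, B(4)=-320.
So the global minimum of h is A(0) + B(4) + 4 = 0 − 320 + 4 = -316, attained at (0, 4).

(0, 4)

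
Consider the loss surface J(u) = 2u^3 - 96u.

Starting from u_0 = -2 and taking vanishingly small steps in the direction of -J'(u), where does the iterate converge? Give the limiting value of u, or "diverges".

J'(u) = 6(u - 4)(u + 4), so J'(-2) = -72.
Gradient descent moves in the -J' direction, i.e. u is increasing.
The nearest critical point in that direction is u = 4, where J'' = 48 > 0 (a local minimum). The iterate converges there.

4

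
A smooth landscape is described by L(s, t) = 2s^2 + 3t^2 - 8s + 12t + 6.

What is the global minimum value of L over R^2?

L(s,t) separates as P(s) + Q(t) + 6, so its minimum is min P + min Q + 6.
P'(s) = 4s - 8 vanishes at s ∈ {2}; Q'(t) = 6(t + 2) vanishes at t ∈ {-2}.
Local minima of P (where P''>0): P(2)=-8. Local minima of Q: Q(-2)=-12.
So the global minimum of L is P(2) + Q(-2) + 6 = -8 − 12 + 6 = -14, attained at (2, -2).

-14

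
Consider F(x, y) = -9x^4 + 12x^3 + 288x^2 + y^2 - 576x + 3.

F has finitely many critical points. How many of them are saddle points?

F separates as a function of x plus a function of y, so ∇F=0 decouples.
∂F/∂x = -36(x - 4)(x - 1)(x + 4) = 0 at x ∈ {-4, 1, 4}; ∂F/∂y = 2y = 0 at y ∈ {0}.
The Hessian is diagonal: diag(F_xx, F_yy). Second derivatives: F_xx(-4)=-1440, F_xx(1)=540, F_xx(4)=-864; F_yy(0)=2.
Saddle points occur where the two diagonal entries have opposite signs: (-4, 0), (4, 0). Count: 2.

2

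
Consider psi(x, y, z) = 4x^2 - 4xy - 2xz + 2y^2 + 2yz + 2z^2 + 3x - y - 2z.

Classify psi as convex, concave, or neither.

psi is quadratic, so its Hessian is the constant matrix H = [[8, -4, -2], [-4, 4, 2], [-2, 2, 4]].
Leading principal minors: 8, 16, 48.
All positive ⇒ H ≻ 0 ⇒ convex.

convex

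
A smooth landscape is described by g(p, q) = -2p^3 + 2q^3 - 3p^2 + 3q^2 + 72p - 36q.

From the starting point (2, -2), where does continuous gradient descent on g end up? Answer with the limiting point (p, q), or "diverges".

(-4, 2)

g is separable, so gradient descent decouples: p follows -∂g/∂p, q follows -∂g/∂q.
∂g/∂p = -6(p - 3)(p + 4); at p=2 this is 36, so p decreases.
∂g/∂q = 6(q - 2)(q + 3); at q=-2 this is -24, so q increases.
p converges to its nearest critical value -4 (a local min of the p-part); q converges to 2. The iterate converges to (-4, 2).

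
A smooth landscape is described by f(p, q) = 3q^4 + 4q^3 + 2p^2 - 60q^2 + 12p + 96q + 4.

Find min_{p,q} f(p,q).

-846

f(p,q) separates as A(p) + B(q) + 4, so its minimum is min A + min B + 4.
A'(p) = 4p + 12 vanishes at p ∈ {-3}; B'(q) = 12(q - 2)(q - 1)(q + 4) vanishes at q ∈ {-4, 1, 2}.
Local minima of A (where A''>0): A(-3)=-18. Local minima of B: B(-4)=-832, B(2)=32.
So the global minimum of f is A(-3) + B(-4) + 4 = -18 − 832 + 4 = -846, attained at (-3, -4).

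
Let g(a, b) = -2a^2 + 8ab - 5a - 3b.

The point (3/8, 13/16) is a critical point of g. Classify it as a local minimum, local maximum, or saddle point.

saddle point

The Hessian of g is constant: H = [[-4, 8], [8, 0]].
det(H) = (-4)·0 − 8² = -64.
Since det(H) < 0, H is indefinite and the critical point is a saddle point.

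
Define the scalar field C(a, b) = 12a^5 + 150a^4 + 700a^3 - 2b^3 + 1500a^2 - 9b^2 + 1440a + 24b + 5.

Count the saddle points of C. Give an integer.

C separates as a function of a plus a function of b, so ∇C=0 decouples.
∂C/∂a = 60(a + 1)(a + 2)(a + 3)(a + 4) = 0 at a ∈ {-4, -3, -2, -1}; ∂C/∂b = -6(b - 1)(b + 4) = 0 at b ∈ {-4, 1}.
The Hessian is diagonal: diag(C_aa, C_bb). Second derivatives: C_aa(-4)=-360, C_aa(-3)=120, C_aa(-2)=-120, C_aa(-1)=360; C_bb(-4)=30, C_bb(1)=-30.
Saddle points occur where the two diagonal entries have opposite signs: (-4, -4), (-3, 1), (-2, -4), (-1, 1). Count: 4.

4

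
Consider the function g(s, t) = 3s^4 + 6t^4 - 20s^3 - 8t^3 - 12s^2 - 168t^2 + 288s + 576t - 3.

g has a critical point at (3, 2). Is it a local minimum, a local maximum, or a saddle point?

local maximum

The mixed partial ∂²g/∂s∂t is 0, so the Hessian at any point is diag(g_ss, g_tt) = diag(12(3s^2 - 10s - 2), 24(3t^2 - 2t - 14)).
At (3, 2): H = diag(-60, -144).
Both eigenvalues are negative, so H is negative definite: a local maximum.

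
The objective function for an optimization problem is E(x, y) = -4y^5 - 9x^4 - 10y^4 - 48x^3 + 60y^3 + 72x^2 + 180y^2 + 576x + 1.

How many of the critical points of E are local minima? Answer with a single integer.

2

E separates as a function of x plus a function of y, so ∇E=0 decouples.
∂E/∂x = -36(x - 2)(x + 2)(x + 4) = 0 at x ∈ {-4, -2, 2}; ∂E/∂y = -20y(y - 3)(y + 2)(y + 3) = 0 at y ∈ {-3, -2, 0, 3}.
The Hessian is diagonal: diag(E_xx, E_yy). Second derivatives: E_xx(-4)=-432, E_xx(-2)=288, E_xx(2)=-864; E_yy(-3)=360, E_yy(-2)=-200, E_yy(0)=360, E_yy(3)=-1800.
Local minima occur where both diagonal entries positive: (-2, -3), (-2, 0). Count: 2.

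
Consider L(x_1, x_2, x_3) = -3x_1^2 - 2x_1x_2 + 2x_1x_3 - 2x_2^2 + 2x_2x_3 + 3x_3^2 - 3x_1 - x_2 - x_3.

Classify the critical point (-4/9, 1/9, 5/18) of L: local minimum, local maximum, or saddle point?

The Hessian is constant: H = [[-6, -2, 2], [-2, -4, 2], [2, 2, 6]].
Leading principal minors: Δ₁ = -6, Δ₂ = 20, Δ₃ = 144.
The minors fit neither the all-positive nor the alternating-sign pattern, so H is indefinite: a saddle point.

saddle point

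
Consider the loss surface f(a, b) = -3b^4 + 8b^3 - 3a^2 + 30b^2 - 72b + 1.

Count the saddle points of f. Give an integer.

f separates as a function of a plus a function of b, so ∇f=0 decouples.
∂f/∂a = -6a = 0 at a ∈ {0}; ∂f/∂b = -12(b - 3)(b - 1)(b + 2) = 0 at b ∈ {-2, 1, 3}.
The Hessian is diagonal: diag(f_aa, f_bb). Second derivatives: f_aa(0)=-6; f_bb(-2)=-180, f_bb(1)=72, f_bb(3)=-120.
Saddle points occur where the two diagonal entries have opposite signs: (0, 1). Count: 1.

1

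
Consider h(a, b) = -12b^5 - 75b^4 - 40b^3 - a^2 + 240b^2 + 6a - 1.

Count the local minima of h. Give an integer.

0

h separates as a function of a plus a function of b, so ∇h=0 decouples.
∂h/∂a = -2(a - 3) = 0 at a ∈ {3}; ∂h/∂b = -60b(b - 1)(b + 2)(b + 4) = 0 at b ∈ {-4, -2, 0, 1}.
The Hessian is diagonal: diag(h_aa, h_bb). Second derivatives: h_aa(3)=-2; h_bb(-4)=2400, h_bb(-2)=-720, h_bb(0)=480, h_bb(1)=-900.
Local minima occur where both diagonal entries positive: none. Count: 0.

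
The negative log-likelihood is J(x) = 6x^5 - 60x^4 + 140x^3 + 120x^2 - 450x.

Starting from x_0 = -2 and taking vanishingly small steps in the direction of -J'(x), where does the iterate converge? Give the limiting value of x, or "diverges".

J'(x) = 30(x - 5)(x - 3)(x - 1)(x + 1), so J'(-2) = 3150.
Gradient descent moves in the -J' direction, i.e. x is decreasing.
There is no critical point below x=-2, and J' keeps the same sign, so the iterate runs off to −∞.

diverges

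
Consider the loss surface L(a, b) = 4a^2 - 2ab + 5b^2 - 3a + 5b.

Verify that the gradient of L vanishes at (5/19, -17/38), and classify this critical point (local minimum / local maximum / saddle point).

∇L = (8a - 2b - 3, -2a + 10b + 5); substituting (5/19, -17/38) gives ∇L = (0, 0), so (5/19, -17/38) is indeed a critical point.
The Hessian of L is constant: H = [[8, -2], [-2, 10]].
det(H) = 8·10 − (-2)² = 76.
det(H) > 0 and tr(H) = 18 > 0, so H is positive definite and the point is a local minimum.

local minimum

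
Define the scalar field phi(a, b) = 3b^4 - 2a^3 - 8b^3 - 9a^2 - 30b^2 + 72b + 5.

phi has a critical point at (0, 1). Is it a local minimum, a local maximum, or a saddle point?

local maximum

The mixed partial ∂²phi/∂a∂b is 0, so the Hessian at any point is diag(phi_aa, phi_bb) = diag(-6(2a + 3), 12(3b^2 - 4b - 5)).
At (0, 1): H = diag(-18, -72).
Both eigenvalues are negative, so H is negative definite: a local maximum.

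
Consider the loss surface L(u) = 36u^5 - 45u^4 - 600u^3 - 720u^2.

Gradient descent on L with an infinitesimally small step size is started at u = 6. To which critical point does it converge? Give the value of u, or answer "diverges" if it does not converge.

L'(u) = 180u(u - 4)(u + 1)(u + 2), so L'(6) = 120960.
Gradient descent moves in the -L' direction, i.e. u is decreasing.
The nearest critical point in that direction is u = 4, where L'' = 21600 > 0 (a local minimum). The iterate converges there.

4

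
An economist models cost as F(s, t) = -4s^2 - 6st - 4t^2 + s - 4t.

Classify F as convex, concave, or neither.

F is quadratic, so its Hessian is the constant matrix H = [[-8, -6], [-6, -8]].
det(H) = 28, tr(H) = -16.
det(H) > 0 and tr(H) < 0, so H is negative definite everywhere: concave.

concave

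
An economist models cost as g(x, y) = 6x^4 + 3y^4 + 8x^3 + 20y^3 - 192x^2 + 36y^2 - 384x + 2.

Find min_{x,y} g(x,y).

-2558

g(x,y) separates as P(x) + Q(y) + 2, so its minimum is min P + min Q + 2.
P'(x) = 24(x - 4)(x + 1)(x + 4) vanishes at x ∈ {-4, -1, 4}; Q'(y) = 12y(y + 2)(y + 3) vanishes at y ∈ {-3, -2, 0}.
Local minima of P (where P''>0): P(-4)=-512, P(4)=-2560. Local minima of Q: Q(-3)=27, Q(0)=0.
So the global minimum of g is P(4) + Q(0) + 2 = -2560 + 0 + 2 = -2558, attained at (4, 0).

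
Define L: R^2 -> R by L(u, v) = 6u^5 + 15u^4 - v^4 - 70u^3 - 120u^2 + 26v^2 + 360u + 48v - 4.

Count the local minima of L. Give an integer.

2

L separates as a function of u plus a function of v, so ∇L=0 decouples.
∂L/∂u = 30(u - 2)(u - 1)(u + 2)(u + 3) = 0 at u ∈ {-3, -2, 1, 2}; ∂L/∂v = -4(v - 4)(v + 1)(v + 3) = 0 at v ∈ {-3, -1, 4}.
The Hessian is diagonal: diag(L_uu, L_vv). Second derivatives: L_uu(-3)=-600, L_uu(-2)=360, L_uu(1)=-360, L_uu(2)=600; L_vv(-3)=-56, L_vv(-1)=40, L_vv(4)=-140.
Local minima occur where both diagonal entries positive: (-2, -1), (2, -1). Count: 2.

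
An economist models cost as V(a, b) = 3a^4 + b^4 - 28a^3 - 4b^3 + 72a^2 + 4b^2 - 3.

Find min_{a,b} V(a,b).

V(a,b) separates as P(a) + Q(b) − 3, so its minimum is min P + min Q − 3.
P'(a) = 12a(a - 4)(a - 3) vanishes at a ∈ {0, 3, 4}; Q'(b) = 4b(b - 2)(b - 1) vanishes at b ∈ {0, 1, 2}.
Local minima of P (where P''>0): P(0)=0, P(4)=128. Local minima of Q: Q(0)=0, Q(2)=0.
So the global minimum of V is P(0) + Q(0) − 3 = 0 + 0 − 3 = -3, attained at (0, 0).

-3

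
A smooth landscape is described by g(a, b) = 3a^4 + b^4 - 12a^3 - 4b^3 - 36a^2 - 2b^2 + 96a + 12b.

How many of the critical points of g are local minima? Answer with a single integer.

g separates as a function of a plus a function of b, so ∇g=0 decouples.
∂g/∂a = 12(a - 4)(a - 1)(a + 2) = 0 at a ∈ {-2, 1, 4}; ∂g/∂b = 4(b - 3)(b - 1)(b + 1) = 0 at b ∈ {-1, 1, 3}.
The Hessian is diagonal: diag(g_aa, g_bb). Second derivatives: g_aa(-2)=216, g_aa(1)=-108, g_aa(4)=216; g_bb(-1)=32, g_bb(1)=-16, g_bb(3)=32.
Local minima occur where both diagonal entries positive: (-2, -1), (-2, 3), (4, -1), (4, 3). Count: 4.

4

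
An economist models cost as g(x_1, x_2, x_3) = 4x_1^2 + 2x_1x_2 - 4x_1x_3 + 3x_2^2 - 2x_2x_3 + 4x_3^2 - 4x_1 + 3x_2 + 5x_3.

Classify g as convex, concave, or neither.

g is quadratic, so its Hessian is the constant matrix H = [[8, 2, -4], [2, 6, -2], [-4, -2, 8]].
Leading principal minors: 8, 44, 256.
All positive ⇒ H ≻ 0 ⇒ convex.

convex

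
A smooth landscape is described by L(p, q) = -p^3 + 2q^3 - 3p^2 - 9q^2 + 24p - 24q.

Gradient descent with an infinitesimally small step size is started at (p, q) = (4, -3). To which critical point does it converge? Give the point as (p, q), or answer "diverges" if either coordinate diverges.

diverges

L is separable, so gradient descent decouples: p follows -∂L/∂p, q follows -∂L/∂q.
∂L/∂p = -3(p - 2)(p + 4); at p=4 this is -48, so p increases.
∂L/∂q = 6(q - 4)(q + 1); at q=-3 this is 84, so q decreases.
The p-coordinate has no critical point in that direction and runs off to infinity.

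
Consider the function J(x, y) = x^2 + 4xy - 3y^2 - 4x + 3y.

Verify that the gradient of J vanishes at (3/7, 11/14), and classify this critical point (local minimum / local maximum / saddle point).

saddle point

∇J = (2x + 4y - 4, 4x - 6y + 3); substituting (3/7, 11/14) gives ∇J = (0, 0), so (3/7, 11/14) is indeed a critical point.
The Hessian of J is constant: H = [[2, 4], [4, -6]].
det(H) = 2·(-6) − 4² = -28.
Since det(H) < 0, H is indefinite and the critical point is a saddle point.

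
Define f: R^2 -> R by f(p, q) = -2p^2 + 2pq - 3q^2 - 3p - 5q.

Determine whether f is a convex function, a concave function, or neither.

f is quadratic, so its Hessian is the constant matrix H = [[-4, 2], [2, -6]].
det(H) = 20, tr(H) = -10.
det(H) > 0 and tr(H) < 0, so H is negative definite everywhere: concave.

concave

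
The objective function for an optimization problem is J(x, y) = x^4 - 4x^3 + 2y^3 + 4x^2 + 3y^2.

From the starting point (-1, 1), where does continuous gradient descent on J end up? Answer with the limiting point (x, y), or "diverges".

J is separable, so gradient descent decouples: x follows -∂J/∂x, y follows -∂J/∂y.
∂J/∂x = 4x(x - 2)(x - 1); at x=-1 this is -24, so x increases.
∂J/∂y = 6y(y + 1); at y=1 this is 12, so y decreases.
x converges to its nearest critical value 0 (a local min of the x-part); y converges to 0. The iterate converges to (0, 0).

(0, 0)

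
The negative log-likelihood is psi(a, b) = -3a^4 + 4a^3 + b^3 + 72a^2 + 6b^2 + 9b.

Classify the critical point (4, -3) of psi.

local maximum

The mixed partial ∂²psi/∂a∂b is 0, so the Hessian at any point is diag(psi_aa, psi_bb) = diag(12(-3a^2 + 2a + 12), 6(b + 2)).
At (4, -3): H = diag(-336, -6).
Both eigenvalues are negative, so H is negative definite: a local maximum.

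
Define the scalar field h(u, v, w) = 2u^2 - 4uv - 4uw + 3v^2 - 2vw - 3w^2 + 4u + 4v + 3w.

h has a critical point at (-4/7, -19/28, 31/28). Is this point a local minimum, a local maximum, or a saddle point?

The Hessian is constant: H = [[4, -4, -4], [-4, 6, -2], [-4, -2, -6]].
Leading principal minors: Δ₁ = 4, Δ₂ = 8, Δ₃ = -224.
The minors fit neither the all-positive nor the alternating-sign pattern, so H is indefinite: a saddle point.

saddle point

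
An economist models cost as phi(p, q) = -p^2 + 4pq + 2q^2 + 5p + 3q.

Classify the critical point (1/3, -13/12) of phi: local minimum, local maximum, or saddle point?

saddle point

The Hessian of phi is constant: H = [[-2, 4], [4, 4]].
det(H) = (-2)·4 − 4² = -24.
Since det(H) < 0, H is indefinite and the critical point is a saddle point.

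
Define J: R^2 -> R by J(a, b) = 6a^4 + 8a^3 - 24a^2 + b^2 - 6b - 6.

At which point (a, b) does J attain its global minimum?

J(a,b) separates as P(a) + Q(b) − 6, so its minimum is min P + min Q − 6.
P'(a) = 24a(a - 1)(a + 2) vanishes at a ∈ {-2, 0, 1}; Q'(b) = 2b - 6 vanishes at b ∈ {3}.
Local minima of P (where P''>0): P(-2)=-64, P(1)=-10. Local minima of Q: Q(3)=-9.
So the global minimum of J is P(-2) + Q(3) − 6 = -64 − 9 − 6 = -79, attained at (-2, 3).

(-2, 3)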